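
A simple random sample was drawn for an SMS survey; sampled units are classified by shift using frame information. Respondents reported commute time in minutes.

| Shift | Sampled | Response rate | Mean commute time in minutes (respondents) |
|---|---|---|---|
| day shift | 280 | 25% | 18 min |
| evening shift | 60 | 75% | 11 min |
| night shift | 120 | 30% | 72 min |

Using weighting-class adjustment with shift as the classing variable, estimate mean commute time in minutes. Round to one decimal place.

With weight = n_sampled/n_responded per class, the weighted class total is n_sampled:
  day shift: 280 × 18 = 5040
  evening shift: 60 × 11 = 660
  night shift: 120 × 72 = 8640
Adjusted estimate = 14,340 / 460 = 31.1739 → 31.2.

31.2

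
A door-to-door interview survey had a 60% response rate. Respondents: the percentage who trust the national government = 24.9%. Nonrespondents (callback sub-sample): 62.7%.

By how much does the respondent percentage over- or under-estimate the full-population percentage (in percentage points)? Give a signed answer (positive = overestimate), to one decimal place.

Nonresponse fraction = 1 − 0.6 = 0.4.
Bias = (nonresponse fraction) × (respondent percentage − nonrespondent percentage)
     = 0.4 × (24.9 − 62.7) = 0.4 × -37.8 = -15.12.

-15.1 percentage points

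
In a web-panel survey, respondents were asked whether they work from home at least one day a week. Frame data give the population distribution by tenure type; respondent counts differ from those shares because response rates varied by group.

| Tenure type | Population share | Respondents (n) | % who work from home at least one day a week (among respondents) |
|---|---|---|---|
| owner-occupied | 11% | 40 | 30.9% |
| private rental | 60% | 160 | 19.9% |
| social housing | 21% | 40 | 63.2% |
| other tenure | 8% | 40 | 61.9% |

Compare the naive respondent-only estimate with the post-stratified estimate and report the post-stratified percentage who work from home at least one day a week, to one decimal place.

Naive respondent-only estimate (weights = respondent counts):
  (40/280)×30.9 + (160/280)×19.9 + (40/280)×63.2 + (40/280)×61.9 = 33.6571%
Post-stratifying to population shares instead:
  0.11×30.9 + 0.6×19.9 + 0.21×63.2 + 0.08×61.9 = 33.563%

33.6%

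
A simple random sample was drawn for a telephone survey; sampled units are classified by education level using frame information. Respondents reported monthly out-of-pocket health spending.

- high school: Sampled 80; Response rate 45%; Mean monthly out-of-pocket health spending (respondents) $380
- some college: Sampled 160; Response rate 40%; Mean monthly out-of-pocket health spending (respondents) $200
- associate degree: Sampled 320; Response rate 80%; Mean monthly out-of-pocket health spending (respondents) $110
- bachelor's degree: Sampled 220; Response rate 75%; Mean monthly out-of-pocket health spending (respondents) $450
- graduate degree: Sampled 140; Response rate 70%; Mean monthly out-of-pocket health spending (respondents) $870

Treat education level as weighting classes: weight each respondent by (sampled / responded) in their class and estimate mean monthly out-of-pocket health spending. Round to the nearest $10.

$350

Inverse-response-rate weighting restores each class to its sampled count, so class totals weight by n_sampled:
  high school: 80 × 380 = 30,400
  some college: 160 × 200 = 32,000
  associate degree: 320 × 110 = 35,200
  bachelor's degree: 220 × 450 = 99,000
  graduate degree: 140 × 870 = 121,800
Adjusted estimate = 318,400 / 920 = 346.087 → $350.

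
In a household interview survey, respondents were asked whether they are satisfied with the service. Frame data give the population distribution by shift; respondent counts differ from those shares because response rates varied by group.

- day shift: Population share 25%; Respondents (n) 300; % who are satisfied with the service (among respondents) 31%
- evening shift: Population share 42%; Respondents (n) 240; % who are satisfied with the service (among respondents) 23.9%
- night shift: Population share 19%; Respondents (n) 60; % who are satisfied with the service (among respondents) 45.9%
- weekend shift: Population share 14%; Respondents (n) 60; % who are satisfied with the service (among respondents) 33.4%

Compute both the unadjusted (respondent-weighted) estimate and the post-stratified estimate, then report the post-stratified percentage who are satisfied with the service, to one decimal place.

Unadjusted (pooled respondent) estimate weights by respondent counts:
  (300/660)×31 + (240/660)×23.9 + (60/660)×45.9 + (60/660)×33.4 = 29.9909%
Post-stratified estimate weights by population shares:
  0.25×31 + 0.42×23.9 + 0.19×45.9 + 0.14×33.4 = 31.185%

31.2%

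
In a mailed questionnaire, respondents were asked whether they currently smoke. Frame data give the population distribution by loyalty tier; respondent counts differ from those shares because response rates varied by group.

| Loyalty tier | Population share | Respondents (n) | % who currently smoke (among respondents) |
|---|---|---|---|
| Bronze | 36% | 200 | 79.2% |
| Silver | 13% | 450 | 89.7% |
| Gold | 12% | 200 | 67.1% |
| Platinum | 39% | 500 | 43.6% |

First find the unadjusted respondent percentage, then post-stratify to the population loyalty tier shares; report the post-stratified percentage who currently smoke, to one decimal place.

65.2%

Naive respondent-only estimate (weights = respondent counts):
  (200/1350)×79.2 + (450/1350)×89.7 + (200/1350)×67.1 + (500/1350)×43.6 = 67.7222%
Reweighting by population loyalty tier shares:
  0.36×79.2 + 0.13×89.7 + 0.12×67.1 + 0.39×43.6 = 65.229%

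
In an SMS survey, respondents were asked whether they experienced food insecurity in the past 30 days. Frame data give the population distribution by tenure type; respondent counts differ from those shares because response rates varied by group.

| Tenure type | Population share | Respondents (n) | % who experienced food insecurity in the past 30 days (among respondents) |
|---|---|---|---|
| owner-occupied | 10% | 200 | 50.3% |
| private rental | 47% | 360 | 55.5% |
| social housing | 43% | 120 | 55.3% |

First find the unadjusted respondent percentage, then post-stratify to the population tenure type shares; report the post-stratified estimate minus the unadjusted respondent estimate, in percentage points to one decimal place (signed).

Naive respondent-only estimate (weights = respondent counts):
  (200/680)×50.3 + (360/680)×55.5 + (120/680)×55.3 = 53.9353%
Post-stratifying to population shares instead:
  0.1×50.3 + 0.47×55.5 + 0.43×55.3 = 54.894%
Difference = 54.894 − 53.9353 = 0.9587 pp.

+1.0 percentage points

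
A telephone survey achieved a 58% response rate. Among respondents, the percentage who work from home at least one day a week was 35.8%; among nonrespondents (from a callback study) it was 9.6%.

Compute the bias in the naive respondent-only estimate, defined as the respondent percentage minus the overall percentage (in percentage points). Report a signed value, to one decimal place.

Nonresponse fraction = 1 − 0.58 = 0.42.
Bias = (nonresponse fraction) × (respondent percentage − nonrespondent percentage)
     = 0.42 × (35.8 − 9.6) = 0.42 × 26.2 = 11.004.

+11.0 percentage points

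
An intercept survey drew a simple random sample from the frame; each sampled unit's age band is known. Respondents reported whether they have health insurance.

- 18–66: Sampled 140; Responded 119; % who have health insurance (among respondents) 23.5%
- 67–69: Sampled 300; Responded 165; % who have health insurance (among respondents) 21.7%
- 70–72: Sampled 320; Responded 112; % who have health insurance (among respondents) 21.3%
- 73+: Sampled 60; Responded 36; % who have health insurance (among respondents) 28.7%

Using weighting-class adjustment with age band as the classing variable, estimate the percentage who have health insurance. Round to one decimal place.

22.4%

Response rates by class: 18–66 119/140 = 85%, 67–69 165/300 = 55%, 70–72 112/320 = 35%, 73+ 36/60 = 60%.
Each respondent's weight = sampled/responded in their class; summing within a class gives n_sampled, so:
  18–66: 140 × 23.5 = 3290
  67–69: 300 × 21.7 = 6510
  70–72: 320 × 21.3 = 6816
  73+: 60 × 28.7 = 1722
Adjusted estimate = 18,338 / 820 = 22.3634 → 22.4%.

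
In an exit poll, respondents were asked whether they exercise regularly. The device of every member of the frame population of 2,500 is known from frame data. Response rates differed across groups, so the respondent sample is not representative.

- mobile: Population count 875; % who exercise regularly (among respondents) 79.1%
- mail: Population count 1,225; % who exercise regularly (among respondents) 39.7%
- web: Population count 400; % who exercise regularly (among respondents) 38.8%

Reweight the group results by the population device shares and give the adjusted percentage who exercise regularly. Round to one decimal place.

53.3%

Post-stratification weights by population share, not respondent share:
  mobile: (875/2,500) × 79.1 = 27.685
  mail: (1,225/2,500) × 39.7 = 19.453
  web: (400/2,500) × 38.8 = 6.208
Post-stratified estimate = 53.346 → 53.3%.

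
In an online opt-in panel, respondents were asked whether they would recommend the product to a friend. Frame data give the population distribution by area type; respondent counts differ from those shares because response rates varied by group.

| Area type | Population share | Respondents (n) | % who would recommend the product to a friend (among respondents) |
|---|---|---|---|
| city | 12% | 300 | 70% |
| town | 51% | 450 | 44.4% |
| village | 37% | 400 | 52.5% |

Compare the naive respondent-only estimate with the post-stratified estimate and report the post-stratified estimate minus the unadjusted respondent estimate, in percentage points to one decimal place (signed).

-3.4 percentage points

Without adjustment, the pooled respondent share is:
  (300/1150)×70 + (450/1150)×44.4 + (400/1150)×52.5 = 53.8957%
Post-stratifying to population shares instead:
  0.12×70 + 0.51×44.4 + 0.37×52.5 = 50.469%
Difference = 50.469 − 53.8957 = -3.4267 pp.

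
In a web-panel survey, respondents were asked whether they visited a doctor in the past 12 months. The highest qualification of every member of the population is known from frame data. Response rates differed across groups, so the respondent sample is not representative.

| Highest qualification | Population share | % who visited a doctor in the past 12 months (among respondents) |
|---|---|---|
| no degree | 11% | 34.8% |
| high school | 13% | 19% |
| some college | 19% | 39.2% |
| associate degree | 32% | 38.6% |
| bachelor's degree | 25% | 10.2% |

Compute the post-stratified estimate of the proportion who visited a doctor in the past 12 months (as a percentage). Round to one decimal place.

28.6%

Weight each group's respondent value by its population share:
  no degree: 0.11 × 34.8 = 3.828
  high school: 0.13 × 19 = 2.47
  some college: 0.19 × 39.2 = 7.448
  associate degree: 0.32 × 38.6 = 12.352
  bachelor's degree: 0.25 × 10.2 = 2.55
Post-stratified estimate = 28.648 → 28.6%.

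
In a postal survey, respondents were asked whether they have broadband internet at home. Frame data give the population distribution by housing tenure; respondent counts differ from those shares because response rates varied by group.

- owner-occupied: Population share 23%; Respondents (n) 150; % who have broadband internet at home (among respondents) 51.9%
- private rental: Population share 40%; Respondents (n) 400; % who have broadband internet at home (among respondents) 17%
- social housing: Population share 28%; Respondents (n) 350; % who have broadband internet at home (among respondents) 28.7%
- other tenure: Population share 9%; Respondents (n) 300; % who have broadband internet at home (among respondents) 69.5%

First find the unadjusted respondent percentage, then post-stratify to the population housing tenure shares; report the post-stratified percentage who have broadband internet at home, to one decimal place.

Naive respondent-only estimate (weights = respondent counts):
  (150/1200)×51.9 + (400/1200)×17 + (350/1200)×28.7 + (300/1200)×69.5 = 37.9%
Reweighting by population housing tenure shares:
  0.23×51.9 + 0.4×17 + 0.28×28.7 + 0.09×69.5 = 33.028%

33.0%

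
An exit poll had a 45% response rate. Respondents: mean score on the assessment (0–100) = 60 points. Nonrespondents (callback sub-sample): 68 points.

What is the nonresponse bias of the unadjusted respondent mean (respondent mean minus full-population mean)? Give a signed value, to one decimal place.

Nonresponse fraction = 1 − 0.45 = 0.55.
Bias = (nonresponse fraction) × (respondent mean − nonrespondent mean)
     = 0.55 × (60 − 68) = 0.55 × -8 = -4.4.

-4.4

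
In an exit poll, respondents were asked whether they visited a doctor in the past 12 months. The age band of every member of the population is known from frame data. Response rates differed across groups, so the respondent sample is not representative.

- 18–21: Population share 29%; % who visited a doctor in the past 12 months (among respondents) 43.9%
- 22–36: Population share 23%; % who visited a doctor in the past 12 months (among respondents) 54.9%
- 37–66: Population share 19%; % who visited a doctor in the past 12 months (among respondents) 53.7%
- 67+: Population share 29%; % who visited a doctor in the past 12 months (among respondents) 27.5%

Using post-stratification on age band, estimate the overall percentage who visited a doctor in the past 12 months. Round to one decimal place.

Reweight to the known age band distribution:
  18–21: 0.29 × 43.9 = 12.731
  22–36: 0.23 × 54.9 = 12.627
  37–66: 0.19 × 53.7 = 10.203
  67+: 0.29 × 27.5 = 7.975
Post-stratified estimate = 43.536 → 43.5%.

43.5%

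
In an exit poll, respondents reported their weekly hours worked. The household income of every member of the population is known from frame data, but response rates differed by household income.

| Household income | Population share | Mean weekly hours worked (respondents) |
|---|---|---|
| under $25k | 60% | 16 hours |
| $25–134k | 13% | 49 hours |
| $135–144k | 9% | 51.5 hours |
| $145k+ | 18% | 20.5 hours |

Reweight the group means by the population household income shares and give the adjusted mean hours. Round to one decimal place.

Weight each group's respondent value by its population share:
  under $25k: 0.6 × 16 = 9.6
  $25–134k: 0.13 × 49 = 6.37
  $135–144k: 0.09 × 51.5 = 4.635
  $145k+: 0.18 × 20.5 = 3.69
Post-stratified estimate = 24.295 → 24.3.

24.3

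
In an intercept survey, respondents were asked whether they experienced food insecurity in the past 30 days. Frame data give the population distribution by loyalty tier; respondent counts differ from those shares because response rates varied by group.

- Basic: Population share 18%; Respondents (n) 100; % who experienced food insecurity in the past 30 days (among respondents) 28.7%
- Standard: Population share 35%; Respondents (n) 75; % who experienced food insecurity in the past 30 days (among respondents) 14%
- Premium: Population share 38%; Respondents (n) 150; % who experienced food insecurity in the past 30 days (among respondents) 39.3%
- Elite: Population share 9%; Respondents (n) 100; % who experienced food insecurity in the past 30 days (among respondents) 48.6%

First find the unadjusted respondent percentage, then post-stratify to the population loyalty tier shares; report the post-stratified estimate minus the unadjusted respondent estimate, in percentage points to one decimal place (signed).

Unadjusted (pooled respondent) estimate weights by respondent counts:
  (100/425)×28.7 + (75/425)×14 + (150/425)×39.3 + (100/425)×48.6 = 34.5294%
Post-stratifying to population shares instead:
  0.18×28.7 + 0.35×14 + 0.38×39.3 + 0.09×48.6 = 29.374%
Difference = 29.374 − 34.5294 = -5.1554 pp.

-5.2 percentage points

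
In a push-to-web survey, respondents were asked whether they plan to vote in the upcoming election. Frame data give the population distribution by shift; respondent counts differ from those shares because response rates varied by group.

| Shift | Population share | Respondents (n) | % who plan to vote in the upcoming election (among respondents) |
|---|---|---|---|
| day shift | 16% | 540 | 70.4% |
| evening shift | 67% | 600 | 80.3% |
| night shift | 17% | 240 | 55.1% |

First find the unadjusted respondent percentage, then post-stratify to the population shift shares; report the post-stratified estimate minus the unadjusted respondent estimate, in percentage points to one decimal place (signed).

Naive respondent-only estimate (weights = respondent counts):
  (540/1380)×70.4 + (600/1380)×80.3 + (240/1380)×55.1 = 72.0435%
Post-stratifying to population shares instead:
  0.16×70.4 + 0.67×80.3 + 0.17×55.1 = 74.432%
Difference = 74.432 − 72.0435 = 2.3885 pp.

+2.4 percentage points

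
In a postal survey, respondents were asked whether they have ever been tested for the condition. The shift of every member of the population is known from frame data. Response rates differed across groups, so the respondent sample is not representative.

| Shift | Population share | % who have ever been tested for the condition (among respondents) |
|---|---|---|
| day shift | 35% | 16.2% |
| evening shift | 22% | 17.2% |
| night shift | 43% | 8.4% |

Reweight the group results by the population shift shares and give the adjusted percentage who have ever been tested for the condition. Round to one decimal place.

13.1%

Post-stratification weights by population share, not respondent share:
  day shift: 0.35 × 16.2 = 5.67
  evening shift: 0.22 × 17.2 = 3.784
  night shift: 0.43 × 8.4 = 3.612
Post-stratified estimate = 13.066 → 13.1%.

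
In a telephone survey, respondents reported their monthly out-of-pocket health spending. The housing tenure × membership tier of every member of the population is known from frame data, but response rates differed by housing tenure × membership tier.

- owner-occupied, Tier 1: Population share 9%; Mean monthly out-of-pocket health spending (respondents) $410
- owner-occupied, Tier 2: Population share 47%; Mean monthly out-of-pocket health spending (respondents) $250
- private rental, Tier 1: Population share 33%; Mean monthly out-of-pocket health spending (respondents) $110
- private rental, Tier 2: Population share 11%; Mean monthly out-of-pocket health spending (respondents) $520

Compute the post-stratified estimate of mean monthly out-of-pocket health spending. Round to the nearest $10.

$250

Weight each group's respondent value by its population share:
  owner-occupied, Tier 1: 0.09 × 410 = 36.9
  owner-occupied, Tier 2: 0.47 × 250 = 117.5
  private rental, Tier 1: 0.33 × 110 = 36.3
  private rental, Tier 2: 0.11 × 520 = 57.2
Post-stratified estimate = 247.9 → $250.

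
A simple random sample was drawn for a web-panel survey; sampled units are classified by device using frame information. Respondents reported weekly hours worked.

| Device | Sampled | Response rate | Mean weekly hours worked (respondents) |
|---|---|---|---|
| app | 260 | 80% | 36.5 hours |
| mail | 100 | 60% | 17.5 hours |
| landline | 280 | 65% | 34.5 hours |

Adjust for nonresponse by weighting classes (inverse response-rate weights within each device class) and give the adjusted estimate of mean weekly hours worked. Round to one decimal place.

Weighting each respondent by the inverse class response rate inflates each class back to its sampled size, so the class weight is n_sampled:
  app: 260 × 36.5 = 9490
  mail: 100 × 17.5 = 1750
  landline: 280 × 34.5 = 9660
Adjusted estimate = 20,900 / 640 = 32.6562 → 32.7.

32.7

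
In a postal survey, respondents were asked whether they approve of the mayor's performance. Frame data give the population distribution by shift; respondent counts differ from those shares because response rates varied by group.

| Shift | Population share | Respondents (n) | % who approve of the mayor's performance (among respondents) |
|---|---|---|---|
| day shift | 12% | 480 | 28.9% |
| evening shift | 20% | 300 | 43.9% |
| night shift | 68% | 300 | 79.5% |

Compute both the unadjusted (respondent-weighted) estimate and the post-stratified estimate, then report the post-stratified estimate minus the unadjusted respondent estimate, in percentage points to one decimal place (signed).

+19.2 percentage points

Unadjusted (pooled respondent) estimate weights by respondent counts:
  (480/1080)×28.9 + (300/1080)×43.9 + (300/1080)×79.5 = 47.1222%
Reweighting by population shift shares:
  0.12×28.9 + 0.2×43.9 + 0.68×79.5 = 66.308%
Difference = 66.308 − 47.1222 = 19.1858 pp.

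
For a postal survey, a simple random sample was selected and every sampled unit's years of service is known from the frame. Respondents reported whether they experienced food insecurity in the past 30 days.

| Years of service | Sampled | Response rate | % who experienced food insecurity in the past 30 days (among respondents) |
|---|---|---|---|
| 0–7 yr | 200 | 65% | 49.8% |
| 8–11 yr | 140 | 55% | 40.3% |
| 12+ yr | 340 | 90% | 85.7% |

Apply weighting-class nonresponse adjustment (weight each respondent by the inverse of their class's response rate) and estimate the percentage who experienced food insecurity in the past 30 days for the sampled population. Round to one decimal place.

Inverse-response-rate weighting restores each class to its sampled count, so class totals weight by n_sampled:
  0–7 yr: 200 × 49.8 = 9960
  8–11 yr: 140 × 40.3 = 5642
  12+ yr: 340 × 85.7 = 29,138
Adjusted estimate = 44,740 / 680 = 65.7941 → 65.8%.

65.8%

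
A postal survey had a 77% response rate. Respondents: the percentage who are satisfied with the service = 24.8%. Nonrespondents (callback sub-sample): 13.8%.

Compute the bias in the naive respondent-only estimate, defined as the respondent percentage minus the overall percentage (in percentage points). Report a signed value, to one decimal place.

+2.5 percentage points

Nonresponse fraction = 1 − 0.77 = 0.23.
Bias = (nonresponse fraction) × (respondent percentage − nonrespondent percentage)
     = 0.23 × (24.8 − 13.8) = 0.23 × 11 = 2.53.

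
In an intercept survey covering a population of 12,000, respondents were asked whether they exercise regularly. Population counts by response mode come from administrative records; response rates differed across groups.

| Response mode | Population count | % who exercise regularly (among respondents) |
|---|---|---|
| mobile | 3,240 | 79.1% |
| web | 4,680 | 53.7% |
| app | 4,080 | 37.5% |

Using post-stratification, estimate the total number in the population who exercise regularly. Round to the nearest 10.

Apply each group's respondent rate to its population count:
  mobile: 3,240 × 79.1% = 2562.84
  web: 4,680 × 53.7% = 2513.16
  app: 4,080 × 37.5% = 1530
Estimated total = 6606 → 6,610.

6,610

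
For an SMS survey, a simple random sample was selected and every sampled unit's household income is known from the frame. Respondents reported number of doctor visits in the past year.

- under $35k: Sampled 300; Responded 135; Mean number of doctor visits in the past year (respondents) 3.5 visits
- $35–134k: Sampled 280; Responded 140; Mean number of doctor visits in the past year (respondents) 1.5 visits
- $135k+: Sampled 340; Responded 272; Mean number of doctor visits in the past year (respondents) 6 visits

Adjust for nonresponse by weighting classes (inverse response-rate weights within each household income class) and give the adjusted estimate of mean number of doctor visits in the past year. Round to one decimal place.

3.8

Response rates by class: under $35k 135/300 = 45%, $35–134k 140/280 = 50%, $135k+ 272/340 = 80%.
Inverse-response-rate weighting restores each class to its sampled count, so class totals weight by n_sampled:
  under $35k: 300 × 3.5 = 1050
  $35–134k: 280 × 1.5 = 420
  $135k+: 340 × 6 = 2040
Adjusted estimate = 3510 / 920 = 3.81522 → 3.8.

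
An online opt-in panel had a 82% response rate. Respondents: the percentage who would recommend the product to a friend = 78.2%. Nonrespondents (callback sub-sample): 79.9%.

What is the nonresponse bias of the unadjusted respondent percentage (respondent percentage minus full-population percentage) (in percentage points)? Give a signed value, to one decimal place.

-0.3 percentage points

Nonresponse fraction = 1 − 0.82 = 0.18.
Bias = (nonresponse fraction) × (respondent percentage − nonrespondent percentage)
     = 0.18 × (78.2 − 79.9) = 0.18 × -1.7 = -0.306.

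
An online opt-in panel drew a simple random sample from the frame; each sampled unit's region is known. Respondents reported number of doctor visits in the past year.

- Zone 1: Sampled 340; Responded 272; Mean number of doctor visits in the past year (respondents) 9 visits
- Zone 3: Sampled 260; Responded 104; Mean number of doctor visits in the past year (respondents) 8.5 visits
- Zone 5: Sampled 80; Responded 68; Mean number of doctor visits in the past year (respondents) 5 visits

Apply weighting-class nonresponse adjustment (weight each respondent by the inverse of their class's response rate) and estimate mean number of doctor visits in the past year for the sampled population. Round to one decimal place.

Class response rates: Zone 1 272/340 = 80%, Zone 3 104/260 = 40%, Zone 5 68/80 = 85%.
Each respondent's weight = sampled/responded in their class; summing within a class gives n_sampled, so:
  Zone 1: 340 × 9 = 3060
  Zone 3: 260 × 8.5 = 2210
  Zone 5: 80 × 5 = 400
Adjusted estimate = 5670 / 680 = 8.33823 → 8.3.

8.3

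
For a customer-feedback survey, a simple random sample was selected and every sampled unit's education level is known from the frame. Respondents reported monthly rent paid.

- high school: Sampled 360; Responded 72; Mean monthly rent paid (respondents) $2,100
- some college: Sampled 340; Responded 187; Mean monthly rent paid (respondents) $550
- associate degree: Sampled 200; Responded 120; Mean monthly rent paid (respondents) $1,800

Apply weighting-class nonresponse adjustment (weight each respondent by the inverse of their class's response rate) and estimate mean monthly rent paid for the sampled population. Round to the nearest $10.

Class response rates: high school 72/360 = 20%, some college 187/340 = 55%, associate degree 120/200 = 60%.
Weighting each respondent by the inverse class response rate inflates each class back to its sampled size, so the class weight is n_sampled:
  high school: 360 × 2100 = 756,000
  some college: 340 × 550 = 187,000
  associate degree: 200 × 1800 = 360,000
Adjusted estimate = 1,303,000 / 900 = 1447.78 → $1,450.

$1,450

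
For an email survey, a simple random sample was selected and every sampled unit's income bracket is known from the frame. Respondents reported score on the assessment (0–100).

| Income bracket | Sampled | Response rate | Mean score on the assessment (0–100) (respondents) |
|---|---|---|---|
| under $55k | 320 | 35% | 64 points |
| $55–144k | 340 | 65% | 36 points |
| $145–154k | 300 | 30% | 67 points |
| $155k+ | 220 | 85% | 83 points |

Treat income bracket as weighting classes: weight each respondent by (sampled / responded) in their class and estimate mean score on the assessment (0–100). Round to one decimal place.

60.2

Each respondent's weight = sampled/responded in their class; summing within a class gives n_sampled, so:
  under $55k: 320 × 64 = 20,480
  $55–144k: 340 × 36 = 12,240
  $145–154k: 300 × 67 = 20,100
  $155k+: 220 × 83 = 18,260
Adjusted estimate = 71,080 / 1,180 = 60.2373 → 60.2.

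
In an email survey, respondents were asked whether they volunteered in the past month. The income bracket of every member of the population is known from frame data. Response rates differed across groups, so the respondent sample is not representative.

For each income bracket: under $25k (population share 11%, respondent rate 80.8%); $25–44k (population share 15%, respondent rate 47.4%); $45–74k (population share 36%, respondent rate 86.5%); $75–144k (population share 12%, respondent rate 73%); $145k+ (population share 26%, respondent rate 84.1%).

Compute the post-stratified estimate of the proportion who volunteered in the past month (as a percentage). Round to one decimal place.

Reweight to the known income bracket distribution:
  under $25k: 0.11 × 80.8 = 8.888
  $25–44k: 0.15 × 47.4 = 7.11
  $45–74k: 0.36 × 86.5 = 31.14
  $75–144k: 0.12 × 73 = 8.76
  $145k+: 0.26 × 84.1 = 21.866
Post-stratified estimate = 77.764 → 77.8%.

77.8%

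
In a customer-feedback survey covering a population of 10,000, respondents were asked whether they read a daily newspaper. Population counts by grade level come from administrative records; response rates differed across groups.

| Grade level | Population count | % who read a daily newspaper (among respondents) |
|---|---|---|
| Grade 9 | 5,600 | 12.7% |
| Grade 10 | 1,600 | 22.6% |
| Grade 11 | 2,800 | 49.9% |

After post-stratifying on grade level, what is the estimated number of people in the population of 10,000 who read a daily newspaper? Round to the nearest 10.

Estimated count per cell = population count × respondent percentage:
  Grade 9: 5,600 × 12.7% = 711.2
  Grade 10: 1,600 × 22.6% = 361.6
  Grade 11: 2,800 × 49.9% = 1397.2
Estimated total = 2470 → 2,470.

2,470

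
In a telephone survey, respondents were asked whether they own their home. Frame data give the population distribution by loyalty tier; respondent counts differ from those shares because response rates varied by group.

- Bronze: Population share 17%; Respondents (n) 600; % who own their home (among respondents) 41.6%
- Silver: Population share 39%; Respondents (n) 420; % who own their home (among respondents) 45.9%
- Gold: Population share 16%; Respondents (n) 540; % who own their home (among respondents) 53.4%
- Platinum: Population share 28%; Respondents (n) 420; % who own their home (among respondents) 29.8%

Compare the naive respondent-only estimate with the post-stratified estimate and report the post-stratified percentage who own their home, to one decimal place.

Without adjustment, the pooled respondent share is:
  (600/1980)×41.6 + (420/1980)×45.9 + (540/1980)×53.4 + (420/1980)×29.8 = 43.2273%
Post-stratifying to population shares instead:
  0.17×41.6 + 0.39×45.9 + 0.16×53.4 + 0.28×29.8 = 41.861%

41.9%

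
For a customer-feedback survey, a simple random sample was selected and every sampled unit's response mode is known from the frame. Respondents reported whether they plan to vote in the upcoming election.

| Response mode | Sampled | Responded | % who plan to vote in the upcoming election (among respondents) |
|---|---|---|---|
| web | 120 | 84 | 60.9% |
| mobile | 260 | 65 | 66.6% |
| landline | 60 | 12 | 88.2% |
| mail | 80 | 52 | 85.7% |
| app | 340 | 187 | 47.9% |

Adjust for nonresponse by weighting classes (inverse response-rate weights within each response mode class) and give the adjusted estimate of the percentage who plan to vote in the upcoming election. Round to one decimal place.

61.7%

Response rates by class: web 84/120 = 70%, mobile 65/260 = 25%, landline 12/60 = 20%, mail 52/80 = 65%, app 187/340 = 55%.
Inverse-response-rate weighting restores each class to its sampled count, so class totals weight by n_sampled:
  web: 120 × 60.9 = 7308
  mobile: 260 × 66.6 = 17,316
  landline: 60 × 88.2 = 5292
  mail: 80 × 85.7 = 6856
  app: 340 × 47.9 = 16,286
Adjusted estimate = 53,058 / 860 = 61.6953 → 61.7%.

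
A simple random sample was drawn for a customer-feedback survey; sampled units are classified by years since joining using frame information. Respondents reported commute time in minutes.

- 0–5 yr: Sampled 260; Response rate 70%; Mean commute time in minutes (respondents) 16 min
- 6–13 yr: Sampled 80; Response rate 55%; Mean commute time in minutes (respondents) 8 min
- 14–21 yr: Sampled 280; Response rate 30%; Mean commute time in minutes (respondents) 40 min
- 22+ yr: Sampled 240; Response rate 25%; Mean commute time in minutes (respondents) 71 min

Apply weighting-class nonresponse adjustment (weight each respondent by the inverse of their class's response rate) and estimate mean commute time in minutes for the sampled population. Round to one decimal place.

Weighting each respondent by the inverse class response rate inflates each class back to its sampled size, so the class weight is n_sampled:
  0–5 yr: 260 × 16 = 4160
  6–13 yr: 80 × 8 = 640
  14–21 yr: 280 × 40 = 11,200
  22+ yr: 240 × 71 = 17,040
Adjusted estimate = 33,040 / 860 = 38.4186 → 38.4.

38.4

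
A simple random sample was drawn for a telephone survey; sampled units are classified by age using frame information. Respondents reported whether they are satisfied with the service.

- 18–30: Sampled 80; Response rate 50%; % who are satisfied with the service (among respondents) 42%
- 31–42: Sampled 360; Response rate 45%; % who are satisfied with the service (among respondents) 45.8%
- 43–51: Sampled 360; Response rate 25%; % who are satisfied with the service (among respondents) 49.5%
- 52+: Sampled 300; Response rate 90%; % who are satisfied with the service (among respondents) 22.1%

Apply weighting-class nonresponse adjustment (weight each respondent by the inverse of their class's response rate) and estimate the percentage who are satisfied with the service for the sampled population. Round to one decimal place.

40.3%

Each respondent's weight = sampled/responded in their class; summing within a class gives n_sampled, so:
  18–30: 80 × 42 = 3360
  31–42: 360 × 45.8 = 16,488
  43–51: 360 × 49.5 = 17,820
  52+: 300 × 22.1 = 6630
Adjusted estimate = 44,298 / 1,100 = 40.2709 → 40.3%.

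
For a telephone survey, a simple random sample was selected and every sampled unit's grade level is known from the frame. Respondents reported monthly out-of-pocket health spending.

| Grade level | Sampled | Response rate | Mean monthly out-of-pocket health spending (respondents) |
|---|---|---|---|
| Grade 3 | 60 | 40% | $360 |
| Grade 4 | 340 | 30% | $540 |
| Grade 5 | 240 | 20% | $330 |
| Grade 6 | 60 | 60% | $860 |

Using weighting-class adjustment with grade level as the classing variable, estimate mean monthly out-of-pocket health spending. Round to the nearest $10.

With weight = n_sampled/n_responded per class, the weighted class total is n_sampled:
  Grade 3: 60 × 360 = 21,600
  Grade 4: 340 × 540 = 183,600
  Grade 5: 240 × 330 = 79,200
  Grade 6: 60 × 860 = 51,600
Adjusted estimate = 336,000 / 700 = 480 → $480.

$480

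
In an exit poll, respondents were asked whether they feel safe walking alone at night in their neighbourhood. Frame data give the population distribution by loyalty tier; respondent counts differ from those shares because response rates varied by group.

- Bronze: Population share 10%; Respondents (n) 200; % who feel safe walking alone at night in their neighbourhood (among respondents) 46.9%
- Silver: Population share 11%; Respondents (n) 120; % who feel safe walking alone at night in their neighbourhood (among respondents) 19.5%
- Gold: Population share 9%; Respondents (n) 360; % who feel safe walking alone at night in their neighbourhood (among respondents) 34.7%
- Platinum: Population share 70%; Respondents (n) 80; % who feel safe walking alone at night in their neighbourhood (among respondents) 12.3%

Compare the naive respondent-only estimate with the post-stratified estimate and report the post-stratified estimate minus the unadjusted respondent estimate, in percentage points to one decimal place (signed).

-14.6 percentage points

Without adjustment, the pooled respondent share is:
  (200/760)×46.9 + (120/760)×19.5 + (360/760)×34.7 + (80/760)×12.3 = 33.1526%
Post-stratified estimate weights by population shares:
  0.1×46.9 + 0.11×19.5 + 0.09×34.7 + 0.7×12.3 = 18.568%
Difference = 18.568 − 33.1526 = -14.5846 pp.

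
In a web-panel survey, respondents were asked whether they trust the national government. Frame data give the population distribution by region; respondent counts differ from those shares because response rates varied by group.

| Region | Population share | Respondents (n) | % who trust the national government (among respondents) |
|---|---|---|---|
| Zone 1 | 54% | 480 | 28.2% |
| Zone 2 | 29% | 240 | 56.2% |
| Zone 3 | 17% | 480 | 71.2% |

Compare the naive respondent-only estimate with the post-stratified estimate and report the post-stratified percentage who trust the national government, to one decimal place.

Naive respondent-only estimate (weights = respondent counts):
  (480/1200)×28.2 + (240/1200)×56.2 + (480/1200)×71.2 = 51%
Reweighting by population region shares:
  0.54×28.2 + 0.29×56.2 + 0.17×71.2 = 43.63%

43.6%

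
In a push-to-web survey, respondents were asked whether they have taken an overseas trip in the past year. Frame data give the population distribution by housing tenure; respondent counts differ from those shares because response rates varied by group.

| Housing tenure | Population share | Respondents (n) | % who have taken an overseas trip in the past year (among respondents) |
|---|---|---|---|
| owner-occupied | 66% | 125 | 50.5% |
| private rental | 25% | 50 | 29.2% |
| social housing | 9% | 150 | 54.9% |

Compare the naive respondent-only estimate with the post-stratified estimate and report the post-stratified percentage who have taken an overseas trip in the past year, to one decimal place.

45.6%

Unadjusted (pooled respondent) estimate weights by respondent counts:
  (125/325)×50.5 + (50/325)×29.2 + (150/325)×54.9 = 49.2538%
Reweighting by population housing tenure shares:
  0.66×50.5 + 0.25×29.2 + 0.09×54.9 = 45.571%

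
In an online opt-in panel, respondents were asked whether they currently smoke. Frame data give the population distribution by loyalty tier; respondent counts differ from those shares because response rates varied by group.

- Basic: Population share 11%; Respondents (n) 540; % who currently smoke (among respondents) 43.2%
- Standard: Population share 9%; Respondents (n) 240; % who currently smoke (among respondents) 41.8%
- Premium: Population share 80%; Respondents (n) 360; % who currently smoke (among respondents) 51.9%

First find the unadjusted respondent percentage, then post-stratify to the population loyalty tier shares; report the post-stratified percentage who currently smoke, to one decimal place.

50.0%

Naive respondent-only estimate (weights = respondent counts):
  (540/1140)×43.2 + (240/1140)×41.8 + (360/1140)×51.9 = 45.6526%
Post-stratifying to population shares instead:
  0.11×43.2 + 0.09×41.8 + 0.8×51.9 = 50.034%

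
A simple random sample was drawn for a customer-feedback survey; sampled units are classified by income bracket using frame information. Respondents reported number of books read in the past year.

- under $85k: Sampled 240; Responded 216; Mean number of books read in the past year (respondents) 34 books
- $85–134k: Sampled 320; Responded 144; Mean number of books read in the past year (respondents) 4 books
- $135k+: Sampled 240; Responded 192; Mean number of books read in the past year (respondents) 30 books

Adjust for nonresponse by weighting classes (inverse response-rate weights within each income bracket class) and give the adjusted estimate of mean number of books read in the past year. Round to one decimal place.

Response rates by class: under $85k 216/240 = 90%, $85–134k 144/320 = 45%, $135k+ 192/240 = 80%.
With weight = n_sampled/n_responded per class, the weighted class total is n_sampled:
  under $85k: 240 × 34 = 8160
  $85–134k: 320 × 4 = 1280
  $135k+: 240 × 30 = 7200
Adjusted estimate = 16,640 / 800 = 20.8 → 20.8.

20.8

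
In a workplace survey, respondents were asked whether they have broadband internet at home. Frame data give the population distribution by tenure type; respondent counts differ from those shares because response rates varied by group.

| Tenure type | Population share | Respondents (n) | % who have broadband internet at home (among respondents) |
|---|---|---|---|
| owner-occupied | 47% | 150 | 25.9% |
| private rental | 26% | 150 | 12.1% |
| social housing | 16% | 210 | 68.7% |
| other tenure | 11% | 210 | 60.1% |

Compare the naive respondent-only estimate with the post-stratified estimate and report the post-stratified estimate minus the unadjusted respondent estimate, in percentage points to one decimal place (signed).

-12.6 percentage points

Without adjustment, the pooled respondent share is:
  (150/720)×25.9 + (150/720)×12.1 + (210/720)×68.7 + (210/720)×60.1 = 45.4833%
Reweighting by population tenure type shares:
  0.47×25.9 + 0.26×12.1 + 0.16×68.7 + 0.11×60.1 = 32.922%
Difference = 32.922 − 45.4833 = -12.5613 pp.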